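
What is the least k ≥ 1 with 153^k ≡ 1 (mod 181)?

180

The order of 153 must divide φ(181) = 181 − 1 = 180 = 2^2 · 3^2 · 5.
Divisors of 180: 1, 2, 3, 4, 5, 6, 9, 10, 12, 15, 18, 20, 30, 36, 45, 60, 90, 180.
Check 153^d mod 181 for each divisor in increasing order:
153^1 ≡ 153
153^2 ≡ 60
153^3 ≡ 130
153^4 ≡ 161
153^5 ≡ 17
153^6 ≡ 67
153^9 ≡ 22
153^10 ≡ 108
153^12 ≡ 145
153^15 ≡ 26
153^18 ≡ 122
153^20 ≡ 80
153^30 ≡ 133
153^36 ≡ 42
153^45 ≡ 19
153^60 ≡ 132
153^90 ≡ 180
153^180 ≡ 1
Hence ord(153) = 180.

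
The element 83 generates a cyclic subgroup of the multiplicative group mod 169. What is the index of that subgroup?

The order of 83 must divide φ(169) = φ(13^2) = 13·(13−1) = 156 = 2^2 · 3 · 13.
Divisors of 156: 1, 2, 3, 4, 6, 12, 13, 26, 39, 52, 78, 156.
Evaluate successive powers at the divisors of 156:
83^1 ≡ 83 (mod 169)
83^2 ≡ 129 (mod 169)
83^3 ≡ 60 (mod 169)
83^4 ≡ 79 (mod 169)
83^6 ≡ 51 (mod 169)
83^12 ≡ 66 (mod 169)
83^13 ≡ 70 (mod 169)
83^26 ≡ 168 (mod 169)
83^39 ≡ 99 (mod 169)
83^52 ≡ 1 (mod 169) ✓
The order of 83 is 52, so the subgroup it generates has 52 elements.
[(Z/169Z)^× : ⟨83⟩] = 156/52 = 3.

3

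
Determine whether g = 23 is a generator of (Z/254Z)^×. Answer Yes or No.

Yes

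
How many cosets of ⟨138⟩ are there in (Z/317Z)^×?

2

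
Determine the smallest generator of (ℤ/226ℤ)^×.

3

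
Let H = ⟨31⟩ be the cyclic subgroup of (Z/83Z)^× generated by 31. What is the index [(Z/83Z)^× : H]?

Since 31 ∈ (Z/83Z)^×, its order divides φ(83) = 83 − 1 = 82 = 2 · 41.
Divisors of 82: 1, 2, 41, 82.
Check 31^d mod 83 for each divisor in increasing order:
31^1 ≡ 31 (mod 83)
31^2 ≡ 48 (mod 83)
31^41 ≡ 1 (mod 83) ✓
So ord_83(31) = 41, hence |⟨31⟩| = 41.
Index = |(Z/83Z)^×| / |⟨31⟩| = 82 / 41 = 2.

2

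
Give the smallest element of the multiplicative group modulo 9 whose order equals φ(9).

φ(9) = φ(3^2) = 3·(3−1) = 6 = 2 · 3.
g is a primitive root iff g^(6/q) ≢ 1 (mod 9) for each prime q ∈ {2, 3}.
g = 2: 2^3 ≡ 8; 2^2 ≡ 4 — none is 1, so 2 is a primitive root.
The smallest primitive root modulo 9 is 2.

2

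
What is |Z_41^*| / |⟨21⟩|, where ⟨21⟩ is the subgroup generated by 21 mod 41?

2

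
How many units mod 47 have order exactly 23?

φ(47) = 47 − 1 = 46 = 2 · 23.
Since (Z/47Z)^× is cyclic of order 46, the number of elements of order d is φ(d) when d | 46 and 0 otherwise.
23 | 46, and φ(23) = 23 − 1 = 22.

22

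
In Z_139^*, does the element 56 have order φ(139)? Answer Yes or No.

φ(139) = 139 − 1 = 138 = 2 · 3 · 23.
56 is a primitive root mod 139 iff 56^(φ(139)/q) ≢ 1 for every prime q | φ(139), i.e. q ∈ {2, 3, 23}.
56^69 ≡ 138 (mod 139)  [q = 2: ≢ 1 ✓]
56^46 ≡ 42 (mod 139)  [q = 3: ≢ 1 ✓]
56^6 ≡ 6 (mod 139)  [q = 23: ≢ 1 ✓]
Every test exponent gives a nontrivial residue, hence 56 generates the full group.

Yes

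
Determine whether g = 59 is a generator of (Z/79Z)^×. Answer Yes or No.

φ(79) = 79 − 1 = 78 = 2 · 3 · 13.
59 is a primitive root mod 79 iff 59^(φ(79)/q) ≢ 1 for every prime q | φ(79), i.e. q ∈ {2, 3, 13}.
59^39 ≡ 78 (mod 79)  [q = 2: ≢ 1 ✓]
59^26 ≡ 23 (mod 79)  [q = 3: ≢ 1 ✓]
59^6 ≡ 46 (mod 79)  [q = 13: ≢ 1 ✓]
All checks pass, so 59 has order 78 and is a primitive root modulo 79.

Yes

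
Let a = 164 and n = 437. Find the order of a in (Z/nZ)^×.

66

Since 164 ∈ (Z/437Z)^×, its order divides φ(437) = φ(19·23) = (19−1)·(23−1) = 18·22 = 396 = 2^2 · 3^2 · 11.
Divisors of 396: 1, 2, 3, 4, 6, 9, 11, 12, 18, 22, 33, 36, 44, 66, 99, 132, 198, 396.
Compute 164^d (mod 437) for the divisors d until we hit 1:
164^1 ≡ 164
164^2 ≡ 239
164^3 ≡ 303
164^4 ≡ 311
164^6 ≡ 39
164^9 ≡ 18
164^11 ≡ 369
164^12 ≡ 210
164^18 ≡ 324
164^22 ≡ 254
164^33 ≡ 208
164^36 ≡ 96
164^44 ≡ 277
164^66 ≡ 1
Therefore the multiplicative order of 164 modulo 437 is 66.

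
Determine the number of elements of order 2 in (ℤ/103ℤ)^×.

φ(103) = 103 − 1 = 102 = 2 · 3 · 17.
Since (Z/103Z)^× is cyclic of order 102, the number of elements of order d is φ(d) when d | 102 and 0 otherwise.
2 | 102, and φ(2) = 2 − 1 = 1.

1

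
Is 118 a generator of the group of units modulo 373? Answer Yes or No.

φ(373) = 373 − 1 = 372 = 2^2 · 3 · 31.
It suffices to check that the order of 118 is not a proper divisor of 372: compute 118^(372/q) for q ∈ {2, 3, 31}.
118^186 ≡ 372 (mod 373)  [q = 2: ≢ 1 ✓]
118^124 ≡ 88 (mod 373)  [q = 3: ≢ 1 ✓]
118^12 ≡ 154 (mod 373)  [q = 31: ≢ 1 ✓]
All checks pass, so 118 has order 372 and is a primitive root modulo 373.

Yes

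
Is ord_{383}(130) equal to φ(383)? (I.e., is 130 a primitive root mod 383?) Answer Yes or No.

No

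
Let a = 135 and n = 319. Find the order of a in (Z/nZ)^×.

Since 135 ∈ (Z/319Z)^×, its order divides φ(319) = φ(11·29) = (11−1)·(29−1) = 10·28 = 280 = 2^3 · 5 · 7.
Divisors of 280: 1, 2, 4, 5, 7, 8, 10, 14, 20, 28, 35, 40, 56, 70, 140, 280.
Check 135^d mod 319 for each divisor in increasing order:
135^1 ≡ 135
135^2 ≡ 42
135^4 ≡ 169
135^5 ≡ 166
135^7 ≡ 273
135^8 ≡ 170
135^10 ≡ 122
135^14 ≡ 202
135^20 ≡ 210
135^28 ≡ 291
135^35 ≡ 12
135^40 ≡ 78
135^56 ≡ 146
135^70 ≡ 144
135^140 ≡ 1
The smallest such exponent is 140, so the order of 135 is 140.

140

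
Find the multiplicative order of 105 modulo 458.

228

Since 105 ∈ (Z/458Z)^×, its order divides φ(458) = φ(2)·φ(229) = 1·228 = 228 = 2^2 · 3 · 19.
Divisors of 228: 1, 2, 3, 4, 6, 12, 19, 38, 57, 76, 114, 228.
Compute 105^d (mod 458) for the divisors d until we hit 1:
105^1 ≡ 105
105^2 ≡ 33
105^3 ≡ 259
105^4 ≡ 173
105^6 ≡ 213
105^12 ≡ 27
105^19 ≡ 211
105^38 ≡ 95
105^57 ≡ 351
105^76 ≡ 323
105^114 ≡ 457
105^228 ≡ 1
So ord_458(105) = 228.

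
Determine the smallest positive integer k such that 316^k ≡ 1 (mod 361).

114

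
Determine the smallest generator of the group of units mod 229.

φ(229) = 229 − 1 = 228 = 2^2 · 3 · 19.
Test candidates g = 2, 3, … against the prime factors q ∈ {2, 3, 19} of φ(229): g is a generator iff g^(228/q) ≢ 1 for every such q.
g = 2: 2^114 ≡ 228; 2^76 ≡ 1 — hits 1, so not a primitive root.
g = 3: 3^114 ≡ 1 — hits 1, so not a primitive root.
g = 4: 4^114 ≡ 1 — hits 1, so not a primitive root.
g = 5: 5^114 ≡ 1 — hits 1, so not a primitive root.
g = 6: 6^114 ≡ 228; 6^76 ≡ 134; 6^12 ≡ 165 — none is 1, so 6 is a primitive root.
The smallest primitive root modulo 229 is 6.

6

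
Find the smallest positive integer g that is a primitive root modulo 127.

φ(127) = 127 − 1 = 126 = 2 · 3^2 · 7.
g is a primitive root iff g^(126/q) ≢ 1 (mod 127) for each prime q ∈ {2, 3, 7}.
g = 2: 2^63 ≡ 1 — hits 1, so not a primitive root.
g = 3: 3^63 ≡ 126; 3^42 ≡ 107; 3^18 ≡ 4 — none is 1, so 3 is a primitive root.
Hence the least primitive root of 127 is 3.

3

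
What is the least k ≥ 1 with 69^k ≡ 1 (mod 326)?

81

By Lagrange's theorem, ord_326(69) divides φ(326) = φ(2)·φ(163) = 1·162 = 162 = 2 · 3^4.
Divisors of 162: 1, 2, 3, 6, 9, 18, 27, 54, 81, 162.
Evaluate successive powers at the divisors of 162:
69^1 ≡ 69 (mod 326)
69^2 ≡ 197 (mod 326)
69^3 ≡ 227 (mod 326)
69^6 ≡ 21 (mod 326)
69^9 ≡ 203 (mod 326)
69^18 ≡ 133 (mod 326)
69^27 ≡ 267 (mod 326)
69^54 ≡ 221 (mod 326)
69^81 ≡ 1 (mod 326) ✓
Hence ord(69) = 81.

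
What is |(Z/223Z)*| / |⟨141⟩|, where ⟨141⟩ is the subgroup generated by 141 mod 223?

3

The order of 141 must divide φ(223) = 223 − 1 = 222 = 2 · 3 · 37.
Divisors of 222: 1, 2, 3, 6, 37, 74, 111, 222.
Check 141^d mod 223 for each divisor in increasing order:
141^1 ≡ 141 (mod 223)
141^2 ≡ 34 (mod 223)
141^3 ≡ 111 (mod 223)
141^6 ≡ 56 (mod 223)
141^37 ≡ 222 (mod 223)
141^74 ≡ 1 (mod 223) ✓
The order of 141 is 74, so the subgroup it generates has 74 elements.
[(Z/223Z)^× : ⟨141⟩] = 222/74 = 3.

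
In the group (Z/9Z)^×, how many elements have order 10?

0

φ(9) = φ(3^2) = 3·(3−1) = 6 = 2 · 3.
In a cyclic group of order 6, there are φ(d) elements of order d for each divisor d of 6, and zero for non-divisors.
Here 6 is not a multiple of 10, so there are no elements of order 10.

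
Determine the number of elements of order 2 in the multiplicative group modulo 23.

φ(23) = 23 − 1 = 22 = 2 · 11.
(Z/23Z)^× is cyclic (|G| = 22); a cyclic group of order m has exactly φ(d) elements of each order d | m, and none otherwise.
2 | 22, and φ(2) = 2 − 1 = 1.

1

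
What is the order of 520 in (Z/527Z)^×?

240

Since 520 ∈ (Z/527Z)^×, its order divides φ(527) = φ(17·31) = (17−1)·(31−1) = 16·30 = 480 = 2^5 · 3 · 5.
Divisors of 480: 1, 2, 3, 4, 5, 6, 8, 10, 12, 15, 16, 20, 24, 30, 32, 40, 48, 60, 80, 96, 120, 160, 240, 480.
Test each divisor d:
520^1 ≡ 520
520^2 ≡ 49
520^3 ≡ 184
520^4 ≡ 293
520^5 ≡ 57
520^6 ≡ 128
520^8 ≡ 475
520^10 ≡ 87
520^12 ≡ 47
520^15 ≡ 216
520^16 ≡ 69
520^20 ≡ 191
520^24 ≡ 101
520^30 ≡ 280
520^32 ≡ 18
520^40 ≡ 118
520^48 ≡ 188
520^60 ≡ 404
520^80 ≡ 222
520^96 ≡ 35
520^120 ≡ 373
520^160 ≡ 273
520^240 ≡ 1
The smallest such exponent is 240, so the order of 520 is 240.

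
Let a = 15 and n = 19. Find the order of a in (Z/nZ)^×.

By Lagrange's theorem, ord_19(15) divides φ(19) = 19 − 1 = 18 = 2 · 3^2.
Divisors of 18: 1, 2, 3, 6, 9, 18.
Evaluate successive powers at the divisors of 18:
15^1 ≡ 15
15^2 ≡ 16
15^3 ≡ 12
15^6 ≡ 11
15^9 ≡ 18
15^18 ≡ 1
Hence ord(15) = 18.

18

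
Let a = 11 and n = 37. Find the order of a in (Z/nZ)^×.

ord(11) | φ(37) = 37 − 1 = 36 = 2^2 · 3^2.
Divisors of 36: 1, 2, 3, 4, 6, 9, 12, 18, 36.
Check 11^d mod 37 for each divisor in increasing order:
11^1 ≡ 11
11^2 ≡ 10
11^3 ≡ 36
11^4 ≡ 26
11^6 ≡ 1
Therefore the multiplicative order of 11 modulo 37 is 6.

6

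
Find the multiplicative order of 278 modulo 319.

ord(278) | φ(319) = φ(11·29) = (11−1)·(29−1) = 10·28 = 280 = 2^3 · 5 · 7.
Divisors of 280: 1, 2, 4, 5, 7, 8, 10, 14, 20, 28, 35, 40, 56, 70, 140, 280.
Compute 278^d (mod 319) for the divisors d until we hit 1:
278^1 ≡ 278
278^2 ≡ 86
278^4 ≡ 59
278^5 ≡ 133
278^7 ≡ 273
278^8 ≡ 291
278^10 ≡ 144
278^14 ≡ 202
278^20 ≡ 1
Therefore the multiplicative order of 278 modulo 319 is 20.

20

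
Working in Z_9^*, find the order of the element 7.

ord(7) | φ(9) = φ(3^2) = 3·(3−1) = 6 = 2 · 3.
Divisors of 6: 1, 2, 3, 6.
Test each divisor d:
7^1 ≡ 7 (mod 9)
7^2 ≡ 4 (mod 9)
7^3 ≡ 1 (mod 9) ✓
So ord_9(7) = 3.

3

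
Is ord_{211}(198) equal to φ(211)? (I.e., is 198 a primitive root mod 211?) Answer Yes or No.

φ(211) = 211 − 1 = 210 = 2 · 3 · 5 · 7.
198 is a primitive root mod 211 iff 198^(φ(211)/q) ≢ 1 for every prime q | φ(211), i.e. q ∈ {2, 3, 5, 7}.
198^105 ≡ 210 (mod 211)  [q = 2: ≢ 1 ✓]
198^70 ≡ 1 (mod 211)  [q = 3: ≡ 1 ✗]
198^42 ≡ 71 (mod 211)  [q = 5: ≢ 1 ✓]
198^30 ≡ 148 (mod 211)  [q = 7: ≢ 1 ✓]
Since 198^70 ≡ 1, the order of 198 divides 70 < 210, so 198 is not a primitive root.

No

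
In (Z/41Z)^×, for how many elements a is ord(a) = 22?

φ(41) = 41 − 1 = 40 = 2^3 · 5.
(Z/41Z)^× is cyclic (|G| = 40); a cyclic group of order m has exactly φ(d) elements of each order d | m, and none otherwise.
Since 22 ∤ 40, the count is 0.

0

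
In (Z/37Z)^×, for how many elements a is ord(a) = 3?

2

φ(37) = 37 − 1 = 36 = 2^2 · 3^2.
(Z/37Z)^× is cyclic (|G| = 36); a cyclic group of order m has exactly φ(d) elements of each order d | m, and none otherwise.
3 | 36, and φ(3) = 3 − 1 = 2.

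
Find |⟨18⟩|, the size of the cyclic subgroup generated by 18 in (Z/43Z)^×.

42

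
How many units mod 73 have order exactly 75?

0

φ(73) = 73 − 1 = 72 = 2^3 · 3^2.
(Z/73Z)^× is cyclic (|G| = 72); a cyclic group of order m has exactly φ(d) elements of each order d | m, and none otherwise.
Here 72 is not a multiple of 75, so there are no elements of order 75.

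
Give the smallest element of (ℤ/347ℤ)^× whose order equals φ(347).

φ(347) = 347 − 1 = 346 = 2 · 173.
g is a primitive root iff g^(346/q) ≢ 1 (mod 347) for each prime q ∈ {2, 173}.
g = 2: 2^173 ≡ 346; 2^2 ≡ 4 — none is 1, so 2 is a primitive root.
So 2 is the smallest generator of (Z/347Z)^×.

2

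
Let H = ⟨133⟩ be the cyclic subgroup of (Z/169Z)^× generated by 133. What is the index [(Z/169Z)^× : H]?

Since 133 ∈ (Z/169Z)^×, its order divides φ(169) = φ(13^2) = 13·(13−1) = 156 = 2^2 · 3 · 13.
Divisors of 156: 1, 2, 3, 4, 6, 12, 13, 26, 39, 52, 78, 156.
Check 133^d mod 169 for each divisor in increasing order:
133^1 ≡ 133 (mod 169)
133^2 ≡ 113 (mod 169)
133^3 ≡ 157 (mod 169)
133^4 ≡ 94 (mod 169)
133^6 ≡ 144 (mod 169)
133^12 ≡ 118 (mod 169)
133^13 ≡ 146 (mod 169)
133^26 ≡ 22 (mod 169)
133^39 ≡ 1 (mod 169) ✓
Thus |⟨133⟩| = ord(133) = 39.
The index is φ(169) / ord(133) = 156 / 39 = 4.

4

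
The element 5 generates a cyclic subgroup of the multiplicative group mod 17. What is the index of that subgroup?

1

Since 5 ∈ (Z/17Z)^×, its order divides φ(17) = 17 − 1 = 16 = 2^4.
Divisors of 16: 1, 2, 4, 8, 16.
Test each divisor d:
5^1 ≡ 5 (mod 17)
5^2 ≡ 8 (mod 17)
5^4 ≡ 13 (mod 17)
5^8 ≡ 16 (mod 17)
5^16 ≡ 1 (mod 17) ✓
The order of 5 is 16, so the subgroup it generates has 16 elements.
[(Z/17Z)^× : ⟨5⟩] = 16/16 = 1.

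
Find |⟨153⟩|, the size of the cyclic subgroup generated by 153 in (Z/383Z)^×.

By Lagrange's theorem, ord_383(153) divides φ(383) = 383 − 1 = 382 = 2 · 191.
Divisors of 382: 1, 2, 191, 382.
Compute 153^d (mod 383) for the divisors d until we hit 1:
153^1 ≡ 153 (mod 383)
153^2 ≡ 46 (mod 383)
153^191 ≡ 1 (mod 383) ✓
Hence ord(153) = 191.

191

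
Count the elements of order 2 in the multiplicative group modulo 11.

1

φ(11) = 11 − 1 = 10 = 2 · 5.
In a cyclic group of order 10, there are φ(d) elements of order d for each divisor d of 10, and zero for non-divisors.
2 | 10, and φ(2) = 2 − 1 = 1.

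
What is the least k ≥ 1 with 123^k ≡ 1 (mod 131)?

The order of 123 must divide φ(131) = 131 − 1 = 130 = 2 · 5 · 13.
Divisors of 130: 1, 2, 5, 10, 13, 26, 65, 130.
Check 123^d mod 131 for each divisor in increasing order:
123^1 ≡ 123 (mod 131)
123^2 ≡ 64 (mod 131)
123^5 ≡ 113 (mod 131)
123^10 ≡ 62 (mod 131)
123^13 ≡ 89 (mod 131)
123^26 ≡ 61 (mod 131)
123^65 ≡ 1 (mod 131) ✓
Therefore the multiplicative order of 123 modulo 131 is 65.

65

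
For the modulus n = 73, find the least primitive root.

φ(73) = 73 − 1 = 72 = 2^3 · 3^2.
g is a primitive root iff g^(72/q) ≢ 1 (mod 73) for each prime q ∈ {2, 3}.
g = 2: 2^36 ≡ 1 — hits 1, so not a primitive root.
g = 3: 3^36 ≡ 1 — hits 1, so not a primitive root.
g = 4: 4^36 ≡ 1 — hits 1, so not a primitive root.
g = 5: 5^36 ≡ 72; 5^24 ≡ 8 — none is 1, so 5 is a primitive root.
The smallest primitive root modulo 73 is 5.

5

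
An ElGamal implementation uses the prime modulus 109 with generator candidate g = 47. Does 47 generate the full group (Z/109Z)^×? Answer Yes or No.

Yes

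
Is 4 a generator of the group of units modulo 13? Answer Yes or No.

No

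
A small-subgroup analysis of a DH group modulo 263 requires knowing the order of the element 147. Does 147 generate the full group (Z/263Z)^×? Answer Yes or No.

No

φ(263) = 263 − 1 = 262 = 2 · 131.
Test 147^(262/q) mod 263 for each prime factor q of 262:
147^131 ≡ 1 (mod 263)  [q = 2: ≡ 1 ✗]
147^2 ≡ 43 (mod 263)  [q = 131: ≢ 1 ✓]
Since 147^131 ≡ 1, the order of 147 divides 131 < 262, so 147 is not a primitive root.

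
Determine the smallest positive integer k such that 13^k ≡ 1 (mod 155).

60

The order of 13 must divide φ(155) = φ(5·31) = (5−1)·(31−1) = 4·30 = 120 = 2^3 · 3 · 5.
Divisors of 120: 1, 2, 3, 4, 5, 6, 8, 10, 12, 15, 20, 24, 30, 40, 60, 120.
Test each divisor d:
13^1 ≡ 13 (mod 155)
13^2 ≡ 14 (mod 155)
13^3 ≡ 27 (mod 155)
13^4 ≡ 41 (mod 155)
13^5 ≡ 68 (mod 155)
13^6 ≡ 109 (mod 155)
13^8 ≡ 131 (mod 155)
13^10 ≡ 129 (mod 155)
13^12 ≡ 101 (mod 155)
13^15 ≡ 92 (mod 155)
13^20 ≡ 56 (mod 155)
13^24 ≡ 126 (mod 155)
13^30 ≡ 94 (mod 155)
13^40 ≡ 36 (mod 155)
13^60 ≡ 1 (mod 155) ✓
Therefore the multiplicative order of 13 modulo 155 is 60.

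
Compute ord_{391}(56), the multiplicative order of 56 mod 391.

176

The order of 56 must divide φ(391) = φ(17·23) = (17−1)·(23−1) = 16·22 = 352 = 2^5 · 11.
Divisors of 352: 1, 2, 4, 8, 11, 16, 22, 32, 44, 88, 176, 352.
Compute 56^d (mod 391) for the divisors d until we hit 1:
56^1 ≡ 56 (mod 391)
56^2 ≡ 8 (mod 391)
56^4 ≡ 64 (mod 391)
56^8 ≡ 186 (mod 391)
56^11 ≡ 45 (mod 391)
56^16 ≡ 188 (mod 391)
56^22 ≡ 70 (mod 391)
56^32 ≡ 154 (mod 391)
56^44 ≡ 208 (mod 391)
56^88 ≡ 254 (mod 391)
56^176 ≡ 1 (mod 391) ✓
Therefore the multiplicative order of 56 modulo 391 is 176.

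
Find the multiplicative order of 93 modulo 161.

The order of 93 must divide φ(161) = φ(7·23) = (7−1)·(23−1) = 6·22 = 132 = 2^2 · 3 · 11.
Divisors of 132: 1, 2, 3, 4, 6, 11, 12, 22, 33, 44, 66, 132.
Compute 93^d (mod 161) for the divisors d until we hit 1:
93^1 ≡ 93
93^2 ≡ 116
93^3 ≡ 1
Hence ord(93) = 3.

3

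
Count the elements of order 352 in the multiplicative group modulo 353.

160

φ(353) = 353 − 1 = 352 = 2^5 · 11.
Since (Z/353Z)^× is cyclic of order 352, the number of elements of order d is φ(d) when d | 352 and 0 otherwise.
352 = 2^5 · 11 divides 352, and φ(352) = 160.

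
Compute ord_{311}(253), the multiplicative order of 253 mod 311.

155

The order of 253 must divide φ(311) = 311 − 1 = 310 = 2 · 5 · 31.
Divisors of 310: 1, 2, 5, 10, 31, 62, 155, 310.
Compute 253^d (mod 311) for the divisors d until we hit 1:
253^1 ≡ 253 (mod 311)
253^2 ≡ 254 (mod 311)
253^5 ≡ 24 (mod 311)
253^10 ≡ 265 (mod 311)
253^31 ≡ 216 (mod 311)
253^62 ≡ 6 (mod 311)
253^155 ≡ 1 (mod 311) ✓
Therefore the multiplicative order of 253 modulo 311 is 155.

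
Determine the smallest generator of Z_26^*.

7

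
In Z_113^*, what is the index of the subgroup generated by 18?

ord(18) | φ(113) = 113 − 1 = 112 = 2^4 · 7.
Divisors of 112: 1, 2, 4, 7, 8, 14, 16, 28, 56, 112.
Test each divisor d:
18^1 ≡ 18 (mod 113)
18^2 ≡ 98 (mod 113)
18^4 ≡ 112 (mod 113)
18^7 ≡ 44 (mod 113)
18^8 ≡ 1 (mod 113) ✓
The order of 18 is 8, so the subgroup it generates has 8 elements.
The index is φ(113) / ord(18) = 112 / 8 = 14.

14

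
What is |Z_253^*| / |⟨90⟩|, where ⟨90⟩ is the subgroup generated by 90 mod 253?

2

The order of 90 must divide φ(253) = φ(11·23) = (11−1)·(23−1) = 10·22 = 220 = 2^2 · 5 · 11.
Divisors of 220: 1, 2, 4, 5, 10, 11, 20, 22, 44, 55, 110, 220.
Compute 90^d (mod 253) for the divisors d until we hit 1:
90^1 ≡ 90
90^2 ≡ 4
90^4 ≡ 16
90^5 ≡ 175
90^10 ≡ 12
90^11 ≡ 68
90^20 ≡ 144
90^22 ≡ 70
90^44 ≡ 93
90^55 ≡ 252
90^110 ≡ 1
The order of 90 is 110, so the subgroup it generates has 110 elements.
Index = |(Z/253Z)^×| / |⟨90⟩| = 220 / 110 = 2.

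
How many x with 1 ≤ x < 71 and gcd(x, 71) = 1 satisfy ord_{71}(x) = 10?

4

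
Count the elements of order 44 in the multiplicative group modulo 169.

0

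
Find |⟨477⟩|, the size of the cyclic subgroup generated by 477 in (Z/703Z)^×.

18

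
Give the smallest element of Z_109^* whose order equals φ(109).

φ(109) = 109 − 1 = 108 = 2^2 · 3^3.
g is a primitive root iff g^(108/q) ≢ 1 (mod 109) for each prime q ∈ {2, 3}.
g = 2: 2^54 ≡ 108; 2^36 ≡ 1 — hits 1, so not a primitive root.
g = 3: 3^54 ≡ 1 — hits 1, so not a primitive root.
g = 4: 4^54 ≡ 1 — hits 1, so not a primitive root.
g = 5: 5^54 ≡ 1 — hits 1, so not a primitive root.
g = 6: 6^54 ≡ 108; 6^36 ≡ 63 — none is 1, so 6 is a primitive root.
The smallest primitive root modulo 109 is 6.

6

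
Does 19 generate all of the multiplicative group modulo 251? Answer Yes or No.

Yes

φ(251) = 251 − 1 = 250 = 2 · 5^3.
19 is a primitive root mod 251 iff 19^(φ(251)/q) ≢ 1 for every prime q | φ(251), i.e. q ∈ {2, 5}.
19^125 ≡ 250 (mod 251)  [q = 2: ≢ 1 ✓]
19^50 ≡ 113 (mod 251)  [q = 5: ≢ 1 ✓]
None equal 1, so ord_251(19) = 250: 19 is a primitive root.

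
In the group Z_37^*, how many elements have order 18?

6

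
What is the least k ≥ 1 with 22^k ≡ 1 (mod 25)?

Since 22 ∈ (Z/25Z)^×, its order divides φ(25) = φ(5^2) = 5·(5−1) = 20 = 2^2 · 5.
Divisors of 20: 1, 2, 4, 5, 10, 20.
Check 22^d mod 25 for each divisor in increasing order:
22^1 ≡ 22
22^2 ≡ 9
22^4 ≡ 6
22^5 ≡ 7
22^10 ≡ 24
22^20 ≡ 1
Hence ord(22) = 20.

20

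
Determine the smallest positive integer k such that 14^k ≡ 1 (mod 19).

18

Since 14 ∈ (Z/19Z)^×, its order divides φ(19) = 19 − 1 = 18 = 2 · 3^2.
Divisors of 18: 1, 2, 3, 6, 9, 18.
Check 14^d mod 19 for each divisor in increasing order:
14^1 ≡ 14 (mod 19)
14^2 ≡ 6 (mod 19)
14^3 ≡ 8 (mod 19)
14^6 ≡ 7 (mod 19)
14^9 ≡ 18 (mod 19)
14^18 ≡ 1 (mod 19) ✓
Therefore the multiplicative order of 14 modulo 19 is 18.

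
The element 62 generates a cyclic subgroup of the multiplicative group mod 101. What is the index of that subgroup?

5

By Lagrange's theorem, ord_101(62) divides φ(101) = 101 − 1 = 100 = 2^2 · 5^2.
Divisors of 100: 1, 2, 4, 5, 10, 20, 25, 50, 100.
Test each divisor d:
62^1 ≡ 62 (mod 101)
62^2 ≡ 6 (mod 101)
62^4 ≡ 36 (mod 101)
62^5 ≡ 10 (mod 101)
62^10 ≡ 100 (mod 101)
62^20 ≡ 1 (mod 101) ✓
So ord_101(62) = 20, hence |⟨62⟩| = 20.
[(Z/101Z)^× : ⟨62⟩] = 100/20 = 5.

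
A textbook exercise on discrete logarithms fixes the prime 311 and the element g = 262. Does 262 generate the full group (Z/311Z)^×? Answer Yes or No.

φ(311) = 311 − 1 = 310 = 2 · 5 · 31.
It suffices to check that the order of 262 is not a proper divisor of 310: compute 262^(310/q) for q ∈ {2, 5, 31}.
262^155 ≡ 310 (mod 311)  [q = 2: ≢ 1 ✓]
262^62 ≡ 1 (mod 311)  [q = 5: ≡ 1 ✗]
262^10 ≡ 260 (mod 311)  [q = 31: ≢ 1 ✓]
Since 262^62 ≡ 1, the order of 262 divides 62 < 310, so 262 is not a primitive root.

No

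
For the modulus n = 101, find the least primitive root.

φ(101) = 101 − 1 = 100 = 2^2 · 5^2.
g is a primitive root iff g^(100/q) ≢ 1 (mod 101) for each prime q ∈ {2, 5}.
g = 2: 2^50 ≡ 100; 2^20 ≡ 95 — none is 1, so 2 is a primitive root.
So 2 is the smallest generator of (Z/101Z)^×.

2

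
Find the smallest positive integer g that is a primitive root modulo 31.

φ(31) = 31 − 1 = 30 = 2 · 3 · 5.
Test candidates g = 2, 3, … against the prime factors q ∈ {2, 3, 5} of φ(31): g is a generator iff g^(30/q) ≢ 1 for every such q.
g = 2: 2^15 ≡ 1 — hits 1, so not a primitive root.
g = 3: 3^15 ≡ 30; 3^10 ≡ 25; 3^6 ≡ 16 — none is 1, so 3 is a primitive root.
Hence the least primitive root of 31 is 3.

3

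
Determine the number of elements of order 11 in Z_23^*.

10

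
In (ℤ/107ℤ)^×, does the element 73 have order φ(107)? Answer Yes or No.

Yes

φ(107) = 107 − 1 = 106 = 2 · 53.
73 is a primitive root mod 107 iff 73^(φ(107)/q) ≢ 1 for every prime q | φ(107), i.e. q ∈ {2, 53}.
73^53 ≡ 106 (mod 107)  [q = 2: ≢ 1 ✓]
73^2 ≡ 86 (mod 107)  [q = 53: ≢ 1 ✓]
Every test exponent gives a nontrivial residue, hence 73 generates the full group.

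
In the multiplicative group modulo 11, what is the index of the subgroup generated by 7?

By Lagrange's theorem, ord_11(7) divides φ(11) = 11 − 1 = 10 = 2 · 5.
Divisors of 10: 1, 2, 5, 10.
Compute 7^d (mod 11) for the divisors d until we hit 1:
7^1 ≡ 7
7^2 ≡ 5
7^5 ≡ 10
7^10 ≡ 1
The order of 7 is 10, so the subgroup it generates has 10 elements.
[(Z/11Z)^× : ⟨7⟩] = 10/10 = 1.

1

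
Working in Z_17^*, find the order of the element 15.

ord(15) | φ(17) = 17 − 1 = 16 = 2^4.
Divisors of 16: 1, 2, 4, 8, 16.
Evaluate successive powers at the divisors of 16:
15^1 ≡ 15 (mod 17)
15^2 ≡ 4 (mod 17)
15^4 ≡ 16 (mod 17)
15^8 ≡ 1 (mod 17) ✓
The smallest such exponent is 8, so the order of 15 is 8.

8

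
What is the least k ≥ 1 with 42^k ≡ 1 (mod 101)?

The order of 42 must divide φ(101) = 101 − 1 = 100 = 2^2 · 5^2.
Divisors of 100: 1, 2, 4, 5, 10, 20, 25, 50, 100.
Test each divisor d:
42^1 ≡ 42 (mod 101)
42^2 ≡ 47 (mod 101)
42^4 ≡ 88 (mod 101)
42^5 ≡ 60 (mod 101)
42^10 ≡ 65 (mod 101)
42^20 ≡ 84 (mod 101)
42^25 ≡ 91 (mod 101)
42^50 ≡ 100 (mod 101)
42^100 ≡ 1 (mod 101) ✓
So ord_101(42) = 100.

100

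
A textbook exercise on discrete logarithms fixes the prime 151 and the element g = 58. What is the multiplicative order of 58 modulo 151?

75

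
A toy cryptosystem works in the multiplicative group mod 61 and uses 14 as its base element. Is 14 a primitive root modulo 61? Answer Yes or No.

No

φ(61) = 61 − 1 = 60 = 2^2 · 3 · 5.
It suffices to check that the order of 14 is not a proper divisor of 60: compute 14^(60/q) for q ∈ {2, 3, 5}.
14^30 ≡ 1 (mod 61)  [q = 2: ≡ 1 ✗]
14^20 ≡ 13 (mod 61)  [q = 3: ≢ 1 ✓]
14^12 ≡ 1 (mod 61)  [q = 5: ≡ 1 ✗]
Since 14^30 ≡ 1, the order of 14 divides 30 < 60, so 14 is not a primitive root.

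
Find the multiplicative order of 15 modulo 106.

13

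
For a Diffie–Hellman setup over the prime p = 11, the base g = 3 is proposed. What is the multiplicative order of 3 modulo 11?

5

The order of 3 must divide φ(11) = 11 − 1 = 10 = 2 · 5.
Divisors of 10: 1, 2, 5, 10.
Evaluate successive powers at the divisors of 10:
3^1 ≡ 3 (mod 11)
3^2 ≡ 9 (mod 11)
3^5 ≡ 1 (mod 11) ✓
Hence ord(3) = 5.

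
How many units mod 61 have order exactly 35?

0

φ(61) = 61 − 1 = 60 = 2^2 · 3 · 5.
(Z/61Z)^× is cyclic (|G| = 60); a cyclic group of order m has exactly φ(d) elements of each order d | m, and none otherwise.
Here 60 is not a multiple of 35, so there are no elements of order 35.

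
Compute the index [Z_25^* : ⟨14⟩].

2

The order of 14 must divide φ(25) = φ(5^2) = 5·(5−1) = 20 = 2^2 · 5.
Divisors of 20: 1, 2, 4, 5, 10, 20.
Evaluate successive powers at the divisors of 20:
14^1 ≡ 14 (mod 25)
14^2 ≡ 21 (mod 25)
14^4 ≡ 16 (mod 25)
14^5 ≡ 24 (mod 25)
14^10 ≡ 1 (mod 25) ✓
The order of 14 is 10, so the subgroup it generates has 10 elements.
[(Z/25Z)^× : ⟨14⟩] = 20/10 = 2.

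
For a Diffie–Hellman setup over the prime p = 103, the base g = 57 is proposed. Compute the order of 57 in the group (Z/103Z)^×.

ord(57) | φ(103) = 103 − 1 = 102 = 2 · 3 · 17.
Divisors of 102: 1, 2, 3, 6, 17, 34, 51, 102.
Compute 57^d (mod 103) for the divisors d until we hit 1:
57^1 ≡ 57 (mod 103)
57^2 ≡ 56 (mod 103)
57^3 ≡ 102 (mod 103)
57^6 ≡ 1 (mod 103) ✓
Therefore the multiplicative order of 57 modulo 103 is 6.

6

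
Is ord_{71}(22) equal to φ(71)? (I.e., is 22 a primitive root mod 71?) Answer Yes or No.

Yes

φ(71) = 71 − 1 = 70 = 2 · 5 · 7.
An element g generates (Z/71Z)^× iff g^(70/q) ≢ 1 (mod 71) for each prime q ∈ {2, 5, 7}.
22^35 ≡ 70 (mod 71)  [q = 2: ≢ 1 ✓]
22^14 ≡ 5 (mod 71)  [q = 5: ≢ 1 ✓]
22^10 ≡ 37 (mod 71)  [q = 7: ≢ 1 ✓]
All checks pass, so 22 has order 70 and is a primitive root modulo 71.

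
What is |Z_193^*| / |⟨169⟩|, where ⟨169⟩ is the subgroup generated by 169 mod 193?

6

Since 169 ∈ (Z/193Z)^×, its order divides φ(193) = 193 − 1 = 192 = 2^6 · 3.
Divisors of 192: 1, 2, 3, 4, 6, 8, 12, 16, 24, 32, 48, 64, 96, 192.
Compute 169^d (mod 193) for the divisors d until we hit 1:
169^1 ≡ 169 (mod 193)
169^2 ≡ 190 (mod 193)
169^3 ≡ 72 (mod 193)
169^4 ≡ 9 (mod 193)
169^6 ≡ 166 (mod 193)
169^8 ≡ 81 (mod 193)
169^12 ≡ 150 (mod 193)
169^16 ≡ 192 (mod 193)
169^24 ≡ 112 (mod 193)
169^32 ≡ 1 (mod 193) ✓
Thus |⟨169⟩| = ord(169) = 32.
Index = |(Z/193Z)^×| / |⟨169⟩| = 192 / 32 = 6.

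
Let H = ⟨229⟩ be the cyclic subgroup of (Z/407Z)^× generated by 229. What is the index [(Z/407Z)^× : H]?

ord(229) | φ(407) = φ(11·37) = (11−1)·(37−1) = 10·36 = 360 = 2^3 · 3^2 · 5.
Divisors of 360: 1, 2, 3, 4, 5, 6, 8, 9, 10, 12, 15, 18, 20, 24, 30, 36, 40, 45, 60, 72, 90, 120, 180, 360.
Check 229^d mod 407 for each divisor in increasing order:
229^1 ≡ 229 (mod 407)
229^2 ≡ 345 (mod 407)
229^3 ≡ 47 (mod 407)
229^4 ≡ 181 (mod 407)
229^5 ≡ 342 (mod 407)
229^6 ≡ 174 (mod 407)
229^8 ≡ 201 (mod 407)
229^9 ≡ 38 (mod 407)
229^10 ≡ 155 (mod 407)
229^12 ≡ 158 (mod 407)
229^15 ≡ 100 (mod 407)
229^18 ≡ 223 (mod 407)
229^20 ≡ 12 (mod 407)
229^24 ≡ 137 (mod 407)
229^30 ≡ 232 (mod 407)
229^36 ≡ 75 (mod 407)
229^40 ≡ 144 (mod 407)
229^45 ≡ 1 (mod 407) ✓
So ord_407(229) = 45, hence |⟨229⟩| = 45.
[(Z/407Z)^× : ⟨229⟩] = 360/45 = 8.

8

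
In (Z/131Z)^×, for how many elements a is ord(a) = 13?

12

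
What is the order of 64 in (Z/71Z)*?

35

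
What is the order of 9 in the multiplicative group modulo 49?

21

By Lagrange's theorem, ord_49(9) divides φ(49) = φ(7^2) = 7·(7−1) = 42 = 2 · 3 · 7.
Divisors of 42: 1, 2, 3, 6, 7, 14, 21, 42.
Evaluate successive powers at the divisors of 42:
9^1 ≡ 9 (mod 49)
9^2 ≡ 32 (mod 49)
9^3 ≡ 43 (mod 49)
9^6 ≡ 36 (mod 49)
9^7 ≡ 30 (mod 49)
9^14 ≡ 18 (mod 49)
9^21 ≡ 1 (mod 49) ✓
Hence ord(9) = 21.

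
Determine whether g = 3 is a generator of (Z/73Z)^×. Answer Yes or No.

No

φ(73) = 73 − 1 = 72 = 2^3 · 3^2.
It suffices to check that the order of 3 is not a proper divisor of 72: compute 3^(72/q) for q ∈ {2, 3}.
3^36 ≡ 1 (mod 73)  [q = 2: ≡ 1 ✗]
3^24 ≡ 1 (mod 73)  [q = 3: ≡ 1 ✗]
The check at q = 2 fails, so 3 generates a proper subgroup.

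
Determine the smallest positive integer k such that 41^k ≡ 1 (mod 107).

53

By Lagrange's theorem, ord_107(41) divides φ(107) = 107 − 1 = 106 = 2 · 53.
Divisors of 106: 1, 2, 53, 106.
Check 41^d mod 107 for each divisor in increasing order:
41^1 ≡ 41 (mod 107)
41^2 ≡ 76 (mod 107)
41^53 ≡ 1 (mod 107) ✓
The smallest such exponent is 53, so the order of 41 is 53.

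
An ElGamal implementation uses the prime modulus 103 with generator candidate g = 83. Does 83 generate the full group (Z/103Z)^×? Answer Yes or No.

No

φ(103) = 103 − 1 = 102 = 2 · 3 · 17.
Test 83^(102/q) mod 103 for each prime factor q of 102:
83^51 ≡ 1 (mod 103)  [q = 2: ≡ 1 ✗]
83^34 ≡ 46 (mod 103)  [q = 3: ≢ 1 ✓]
83^6 ≡ 23 (mod 103)  [q = 17: ≢ 1 ✓]
83^51 ≡ 1 shows ord(83) | 51, strictly less than φ(103); not a primitive root.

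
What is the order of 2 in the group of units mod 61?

60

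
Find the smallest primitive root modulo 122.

φ(122) = φ(2)·φ(61) = 1·60 = 60 = 2^2 · 3 · 5.
g is a primitive root iff g^(60/q) ≢ 1 (mod 122) for each prime q ∈ {2, 3, 5}.
g = 2: gcd(2, 122) = 2 > 1, not a unit — skip.
g = 3: 3^30 ≡ 1 — hits 1, so not a primitive root.
g = 4: gcd(4, 122) = 2 > 1, not a unit — skip.
g = 5: 5^30 ≡ 1 — hits 1, so not a primitive root.
g = 6: gcd(6, 122) = 2 > 1, not a unit — skip.
g = 7: 7^30 ≡ 121; 7^20 ≡ 47; 7^12 ≡ 95 — none is 1, so 7 is a primitive root.
Hence the least primitive root of 122 is 7.

7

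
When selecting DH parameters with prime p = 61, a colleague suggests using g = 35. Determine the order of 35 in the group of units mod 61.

Since 35 ∈ (Z/61Z)^×, its order divides φ(61) = 61 − 1 = 60 = 2^2 · 3 · 5.
Divisors of 60: 1, 2, 3, 4, 5, 6, 10, 12, 15, 20, 30, 60.
Evaluate successive powers at the divisors of 60:
35^1 ≡ 35
35^2 ≡ 5
35^3 ≡ 53
35^4 ≡ 25
35^5 ≡ 21
35^6 ≡ 3
35^10 ≡ 14
35^12 ≡ 9
35^15 ≡ 50
35^20 ≡ 13
35^30 ≡ 60
35^60 ≡ 1
Hence ord(35) = 60.

60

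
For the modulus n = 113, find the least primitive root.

3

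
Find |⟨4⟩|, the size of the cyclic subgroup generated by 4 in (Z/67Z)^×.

ord(4) | φ(67) = 67 − 1 = 66 = 2 · 3 · 11.
Divisors of 66: 1, 2, 3, 6, 11, 22, 33, 66.
Check 4^d mod 67 for each divisor in increasing order:
4^1 ≡ 4
4^2 ≡ 16
4^3 ≡ 64
4^6 ≡ 9
4^11 ≡ 37
4^22 ≡ 29
4^33 ≡ 1
The smallest such exponent is 33, so the order of 4 is 33.

33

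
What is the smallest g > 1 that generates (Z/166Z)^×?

5

φ(166) = φ(2)·φ(83) = 1·82 = 82 = 2 · 41.
Test candidates g = 2, 3, … against the prime factors q ∈ {2, 41} of φ(166): g is a generator iff g^(82/q) ≢ 1 for every such q.
g = 2: gcd(2, 166) = 2 > 1, not a unit — skip.
g = 3: 3^41 ≡ 1 — hits 1, so not a primitive root.
g = 4: gcd(4, 166) = 2 > 1, not a unit — skip.
g = 5: 5^41 ≡ 165; 5^2 ≡ 25 — none is 1, so 5 is a primitive root.
The smallest primitive root modulo 166 is 5.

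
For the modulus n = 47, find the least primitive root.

φ(47) = 47 − 1 = 46 = 2 · 23.
g is a primitive root iff g^(46/q) ≢ 1 (mod 47) for each prime q ∈ {2, 23}.
g = 2: 2^23 ≡ 1 — hits 1, so not a primitive root.
g = 3: 3^23 ≡ 1 — hits 1, so not a primitive root.
g = 4: 4^23 ≡ 1 — hits 1, so not a primitive root.
g = 5: 5^23 ≡ 46; 5^2 ≡ 25 — none is 1, so 5 is a primitive root.
The smallest primitive root modulo 47 is 5.

5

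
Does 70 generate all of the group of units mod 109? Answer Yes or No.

Yes

φ(109) = 109 − 1 = 108 = 2^2 · 3^3.
Test 70^(108/q) mod 109 for each prime factor q of 108:
70^54 ≡ 108 (mod 109)  [q = 2: ≢ 1 ✓]
70^36 ≡ 45 (mod 109)  [q = 3: ≢ 1 ✓]
Every test exponent gives a nontrivial residue, hence 70 generates the full group.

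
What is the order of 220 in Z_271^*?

135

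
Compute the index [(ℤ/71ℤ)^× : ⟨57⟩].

14

The order of 57 must divide φ(71) = 71 − 1 = 70 = 2 · 5 · 7.
Divisors of 70: 1, 2, 5, 7, 10, 14, 35, 70.
Test each divisor d:
57^1 ≡ 57 (mod 71)
57^2 ≡ 54 (mod 71)
57^5 ≡ 1 (mod 71) ✓
So ord_71(57) = 5, hence |⟨57⟩| = 5.
The index is φ(71) / ord(57) = 70 / 5 = 14.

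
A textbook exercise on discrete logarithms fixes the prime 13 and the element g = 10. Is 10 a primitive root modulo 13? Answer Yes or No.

φ(13) = 13 − 1 = 12 = 2^2 · 3.
Test 10^(12/q) mod 13 for each prime factor q of 12:
10^6 ≡ 1 (mod 13)  [q = 2: ≡ 1 ✗]
10^4 ≡ 3 (mod 13)  [q = 3: ≢ 1 ✓]
Since 10^6 ≡ 1, the order of 10 divides 6 < 12, so 10 is not a primitive root.

No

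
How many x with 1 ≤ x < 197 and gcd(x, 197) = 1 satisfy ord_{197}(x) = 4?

2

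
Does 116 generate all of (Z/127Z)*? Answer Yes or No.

φ(127) = 127 − 1 = 126 = 2 · 3^2 · 7.
116 is a primitive root mod 127 iff 116^(φ(127)/q) ≢ 1 for every prime q | φ(127), i.e. q ∈ {2, 3, 7}.
116^63 ≡ 126 (mod 127)  [q = 2: ≢ 1 ✓]
116^42 ≡ 19 (mod 127)  [q = 3: ≢ 1 ✓]
116^18 ≡ 8 (mod 127)  [q = 7: ≢ 1 ✓]
Every test exponent gives a nontrivial residue, hence 116 generates the full group.

Yes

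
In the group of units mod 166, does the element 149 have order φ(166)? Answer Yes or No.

Yes

φ(166) = φ(2)·φ(83) = 1·82 = 82 = 2 · 41.
It suffices to check that the order of 149 is not a proper divisor of 82: compute 149^(82/q) for q ∈ {2, 41}.
149^41 ≡ 165 (mod 166)  [q = 2: ≢ 1 ✓]
149^2 ≡ 123 (mod 166)  [q = 41: ≢ 1 ✓]
Every test exponent gives a nontrivial residue, hence 149 generates the full group.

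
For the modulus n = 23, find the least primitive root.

5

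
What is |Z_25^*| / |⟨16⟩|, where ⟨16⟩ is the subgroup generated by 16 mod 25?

By Lagrange's theorem, ord_25(16) divides φ(25) = φ(5^2) = 5·(5−1) = 20 = 2^2 · 5.
Divisors of 20: 1, 2, 4, 5, 10, 20.
Evaluate successive powers at the divisors of 20:
16^1 ≡ 16 (mod 25)
16^2 ≡ 6 (mod 25)
16^4 ≡ 11 (mod 25)
16^5 ≡ 1 (mod 25) ✓
So ord_25(16) = 5, hence |⟨16⟩| = 5.
Index = |(Z/25Z)^×| / |⟨16⟩| = 20 / 5 = 4.

4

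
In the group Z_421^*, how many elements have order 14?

6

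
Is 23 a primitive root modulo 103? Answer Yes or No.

φ(103) = 103 − 1 = 102 = 2 · 3 · 17.
Test 23^(102/q) mod 103 for each prime factor q of 102:
23^51 ≡ 1 (mod 103)  [q = 2: ≡ 1 ✗]
23^34 ≡ 1 (mod 103)  [q = 3: ≡ 1 ✗]
23^6 ≡ 66 (mod 103)  [q = 17: ≢ 1 ✓]
The check at q = 2 fails, so 23 generates a proper subgroup.

No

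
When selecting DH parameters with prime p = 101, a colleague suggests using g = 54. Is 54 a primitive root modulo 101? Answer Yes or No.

No

φ(101) = 101 − 1 = 100 = 2^2 · 5^2.
It suffices to check that the order of 54 is not a proper divisor of 100: compute 54^(100/q) for q ∈ {2, 5}.
54^50 ≡ 1 (mod 101)  [q = 2: ≡ 1 ✗]
54^20 ≡ 87 (mod 101)  [q = 5: ≢ 1 ✓]
Since 54^50 ≡ 1, the order of 54 divides 50 < 100, so 54 is not a primitive root.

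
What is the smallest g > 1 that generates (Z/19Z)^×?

φ(19) = 19 − 1 = 18 = 2 · 3^2.
g is a primitive root iff g^(18/q) ≢ 1 (mod 19) for each prime q ∈ {2, 3}.
g = 2: 2^9 ≡ 18; 2^6 ≡ 7 — none is 1, so 2 is a primitive root.
Hence the least primitive root of 19 is 2.

2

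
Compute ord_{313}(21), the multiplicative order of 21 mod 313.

312

Since 21 ∈ (Z/313Z)^×, its order divides φ(313) = 313 − 1 = 312 = 2^3 · 3 · 13.
Divisors of 312: 1, 2, 3, 4, 6, 8, 12, 13, 24, 26, 39, 52, 78, 104, 156, 312.
Evaluate successive powers at the divisors of 312:
21^1 ≡ 21
21^2 ≡ 128
21^3 ≡ 184
21^4 ≡ 108
21^6 ≡ 52
21^8 ≡ 83
21^12 ≡ 200
21^13 ≡ 131
21^24 ≡ 249
21^26 ≡ 259
21^39 ≡ 125
21^52 ≡ 99
21^78 ≡ 288
21^104 ≡ 98
21^156 ≡ 312
21^312 ≡ 1
Therefore the multiplicative order of 21 modulo 313 is 312.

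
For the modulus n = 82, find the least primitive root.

φ(82) = φ(2)·φ(41) = 1·40 = 40 = 2^3 · 5.
Test candidates g = 2, 3, … against the prime factors q ∈ {2, 5} of φ(82): g is a generator iff g^(40/q) ≢ 1 for every such q.
g = 2: gcd(2, 82) = 2 > 1, not a unit — skip.
g = 3: 3^20 ≡ 81; 3^8 ≡ 1 — hits 1, so not a primitive root.
g = 4: gcd(4, 82) = 2 > 1, not a unit — skip.
g = 5: 5^20 ≡ 1 — hits 1, so not a primitive root.
g = 6: gcd(6, 82) = 2 > 1, not a unit — skip.
g = 7: 7^20 ≡ 81; 7^8 ≡ 37 — none is 1, so 7 is a primitive root.
So 7 is the smallest generator of (Z/82Z)^×.

7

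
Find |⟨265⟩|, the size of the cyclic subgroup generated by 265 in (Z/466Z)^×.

Since 265 ∈ (Z/466Z)^×, its order divides φ(466) = φ(2)·φ(233) = 1·232 = 232 = 2^3 · 29.
Divisors of 232: 1, 2, 4, 8, 29, 58, 116, 232.
Test each divisor d:
265^1 ≡ 265
265^2 ≡ 325
265^4 ≡ 309
265^8 ≡ 417
265^29 ≡ 1
Therefore the multiplicative order of 265 modulo 466 is 29.

29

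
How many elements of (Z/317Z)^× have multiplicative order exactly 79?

78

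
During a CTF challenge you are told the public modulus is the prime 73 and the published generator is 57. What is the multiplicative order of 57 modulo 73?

Since 57 ∈ (Z/73Z)^×, its order divides φ(73) = 73 − 1 = 72 = 2^3 · 3^2.
Divisors of 72: 1, 2, 3, 4, 6, 8, 9, 12, 18, 24, 36, 72.
Check 57^d mod 73 for each divisor in increasing order:
57^1 ≡ 57 (mod 73)
57^2 ≡ 37 (mod 73)
57^3 ≡ 65 (mod 73)
57^4 ≡ 55 (mod 73)
57^6 ≡ 64 (mod 73)
57^8 ≡ 32 (mod 73)
57^9 ≡ 72 (mod 73)
57^12 ≡ 8 (mod 73)
57^18 ≡ 1 (mod 73) ✓
So ord_73(57) = 18.

18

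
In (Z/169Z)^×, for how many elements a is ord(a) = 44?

φ(169) = φ(13^2) = 13·(13−1) = 156 = 2^2 · 3 · 13.
In a cyclic group of order 156, there are φ(d) elements of order d for each divisor d of 156, and zero for non-divisors.
44 does not divide 156, so no element of (Z/169Z)^× has order 44.

0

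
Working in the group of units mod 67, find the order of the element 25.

11

By Lagrange's theorem, ord_67(25) divides φ(67) = 67 − 1 = 66 = 2 · 3 · 11.
Divisors of 66: 1, 2, 3, 6, 11, 22, 33, 66.
Test each divisor d:
25^1 ≡ 25
25^2 ≡ 22
25^3 ≡ 14
25^6 ≡ 62
25^11 ≡ 1
So ord_67(25) = 11.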